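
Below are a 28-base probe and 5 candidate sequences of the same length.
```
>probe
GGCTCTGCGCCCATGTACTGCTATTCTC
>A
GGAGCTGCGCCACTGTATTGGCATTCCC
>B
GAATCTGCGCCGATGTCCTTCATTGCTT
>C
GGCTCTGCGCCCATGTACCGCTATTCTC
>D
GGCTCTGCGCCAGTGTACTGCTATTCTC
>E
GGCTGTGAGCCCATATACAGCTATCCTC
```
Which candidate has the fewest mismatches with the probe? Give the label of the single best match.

C

A differs at 8 positions; B differs at 9 positions; C differs at 1 position; D differs at 2 positions; E differs at 5 positions. The closest is C.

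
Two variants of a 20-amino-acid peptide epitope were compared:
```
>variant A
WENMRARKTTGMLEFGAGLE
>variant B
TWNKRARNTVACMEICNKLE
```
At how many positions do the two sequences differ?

Comparing position by position, 12 positions differ: 1 (W/T), 2 (E/W), 4 (M/K), 8 (K/N), 10 (T/V), 11 (G/A), 12 (M/C), 13 (L/M), 15 (F/I), 16 (G/C), 17 (A/N), 18 (G/K).

12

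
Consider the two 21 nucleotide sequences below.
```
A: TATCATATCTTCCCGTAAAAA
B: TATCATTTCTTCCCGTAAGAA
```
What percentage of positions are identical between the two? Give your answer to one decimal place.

90.5%

2 positions differ (7, 19), so 19 of 21 match: 19/21 = 90.48%.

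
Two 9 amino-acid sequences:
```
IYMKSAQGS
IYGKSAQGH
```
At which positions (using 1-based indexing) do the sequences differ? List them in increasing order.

Scanning 1-based: 3: M/G; 9: S/H.

3, 9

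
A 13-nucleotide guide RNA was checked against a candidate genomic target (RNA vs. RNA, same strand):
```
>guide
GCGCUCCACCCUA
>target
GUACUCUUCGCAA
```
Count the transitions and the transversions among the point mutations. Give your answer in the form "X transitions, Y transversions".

Transitions (purine↔purine or pyrimidine↔pyrimidine): 2 C→U, 3 G→A, 7 C→U.
Transversions (purine↔pyrimidine): 8 A→U, 10 C→G, 12 U→A.

3 transitions, 3 transversions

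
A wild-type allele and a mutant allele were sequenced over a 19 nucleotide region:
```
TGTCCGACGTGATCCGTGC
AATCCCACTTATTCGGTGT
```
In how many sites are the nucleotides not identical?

Comparing position by position, 8 sites differ: 1 (T/A), 2 (G/A), 6 (G/C), 9 (G/T), 11 (G/A), 12 (A/T), 15 (C/G), 19 (C/T).

8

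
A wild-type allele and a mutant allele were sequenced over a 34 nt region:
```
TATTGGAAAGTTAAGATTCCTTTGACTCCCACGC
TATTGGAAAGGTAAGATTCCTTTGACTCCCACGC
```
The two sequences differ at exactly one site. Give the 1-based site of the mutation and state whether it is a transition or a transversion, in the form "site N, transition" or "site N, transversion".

site 11, transversion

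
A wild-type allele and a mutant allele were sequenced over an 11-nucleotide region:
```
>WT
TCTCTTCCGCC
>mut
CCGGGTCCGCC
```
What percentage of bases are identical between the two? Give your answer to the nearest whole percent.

64%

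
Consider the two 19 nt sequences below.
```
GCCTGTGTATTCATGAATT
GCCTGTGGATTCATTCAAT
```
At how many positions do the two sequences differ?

Mismatches (1-based): position 8: T→G; position 15: G→T; position 16: A→C; position 18: T→A.

4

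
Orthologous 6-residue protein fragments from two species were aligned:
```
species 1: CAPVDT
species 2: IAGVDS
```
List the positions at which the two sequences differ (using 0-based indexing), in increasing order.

0, 2, 5

Scanning 0-based: 0: C/I; 2: P/G; 5: T/S.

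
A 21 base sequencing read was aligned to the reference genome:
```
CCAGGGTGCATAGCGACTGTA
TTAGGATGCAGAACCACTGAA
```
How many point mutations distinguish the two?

Comparing position by position, 7 sites differ: 1 (C/T), 2 (C/T), 6 (G/A), 11 (T/G), 13 (G/A), 15 (G/C), 20 (T/A).

7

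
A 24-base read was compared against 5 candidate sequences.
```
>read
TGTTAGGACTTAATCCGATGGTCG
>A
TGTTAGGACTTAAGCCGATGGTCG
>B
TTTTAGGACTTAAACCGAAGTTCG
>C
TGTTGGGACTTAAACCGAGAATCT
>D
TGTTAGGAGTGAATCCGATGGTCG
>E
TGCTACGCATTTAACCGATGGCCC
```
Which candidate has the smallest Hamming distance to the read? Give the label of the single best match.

A

Hamming distances to read — A: 1; B: 4; C: 6; D: 2; E: 8.
Smallest is A with 1 mismatch.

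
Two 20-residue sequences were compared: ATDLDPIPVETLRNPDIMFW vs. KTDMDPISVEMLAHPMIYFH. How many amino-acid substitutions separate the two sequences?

9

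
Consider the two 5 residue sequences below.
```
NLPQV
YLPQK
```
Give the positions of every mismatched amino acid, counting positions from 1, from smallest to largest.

Differences at position 1 (N→Y), position 5 (V→K).

1, 5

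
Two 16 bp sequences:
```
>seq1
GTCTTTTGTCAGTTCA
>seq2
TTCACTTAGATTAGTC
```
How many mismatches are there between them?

Comparing position by position, 12 positions differ: 1 (G/T), 4 (T/A), 5 (T/C), 8 (G/A), 9 (T/G), 10 (C/A), 11 (A/T), 12 (G/T), 13 (T/A), 14 (T/G), 15 (C/T), 16 (A/C).

12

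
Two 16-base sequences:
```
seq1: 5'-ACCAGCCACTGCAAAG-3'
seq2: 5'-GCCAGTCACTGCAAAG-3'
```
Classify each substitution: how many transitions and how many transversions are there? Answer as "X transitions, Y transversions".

Transitions (purine↔purine or pyrimidine↔pyrimidine): 1 A→G, 6 C→T.
Transversions (purine↔pyrimidine): none.

2 transitions, 0 transversions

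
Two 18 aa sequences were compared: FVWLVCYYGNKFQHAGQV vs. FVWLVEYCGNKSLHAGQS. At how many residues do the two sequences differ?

5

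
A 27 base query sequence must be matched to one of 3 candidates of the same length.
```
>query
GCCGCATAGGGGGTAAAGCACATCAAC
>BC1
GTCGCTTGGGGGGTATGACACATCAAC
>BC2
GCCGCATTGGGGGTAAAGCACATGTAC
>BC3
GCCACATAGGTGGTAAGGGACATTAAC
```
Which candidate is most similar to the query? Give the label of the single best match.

BC2

Hamming distances to query — BC1: 6; BC2: 3; BC3: 5.
Smallest is BC2 with 3 mismatches.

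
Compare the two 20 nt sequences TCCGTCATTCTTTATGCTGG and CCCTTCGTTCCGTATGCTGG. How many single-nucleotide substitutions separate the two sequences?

5

Mismatches (1-based): position 1: T→C; position 4: G→T; position 7: A→G; position 11: T→C; position 12: T→G.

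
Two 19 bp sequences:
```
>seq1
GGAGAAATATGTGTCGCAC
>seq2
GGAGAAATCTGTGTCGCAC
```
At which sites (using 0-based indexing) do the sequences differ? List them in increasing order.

8

Differences at site 8 (A→C).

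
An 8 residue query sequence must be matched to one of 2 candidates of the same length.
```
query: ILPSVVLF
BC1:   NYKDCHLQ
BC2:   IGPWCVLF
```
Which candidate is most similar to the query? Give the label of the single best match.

Hamming distances to query — BC1: 7; BC2: 3.
Smallest is BC2 with 3 mismatches.

BC2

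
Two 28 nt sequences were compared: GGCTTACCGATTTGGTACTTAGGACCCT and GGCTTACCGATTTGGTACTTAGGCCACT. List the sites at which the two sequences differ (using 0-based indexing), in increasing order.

23, 25

Differences at site 23 (A→C), site 25 (C→A).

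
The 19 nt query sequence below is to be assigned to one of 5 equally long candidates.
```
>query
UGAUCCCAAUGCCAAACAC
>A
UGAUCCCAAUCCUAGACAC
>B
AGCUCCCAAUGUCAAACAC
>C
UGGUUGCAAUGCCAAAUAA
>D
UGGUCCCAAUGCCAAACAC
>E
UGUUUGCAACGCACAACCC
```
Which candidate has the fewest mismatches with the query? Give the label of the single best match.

A differs at 3 positions; B differs at 3 positions; C differs at 5 positions; D differs at 1 position; E differs at 7 positions. The closest is D.

D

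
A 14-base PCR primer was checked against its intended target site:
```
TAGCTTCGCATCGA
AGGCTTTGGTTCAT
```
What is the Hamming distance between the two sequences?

7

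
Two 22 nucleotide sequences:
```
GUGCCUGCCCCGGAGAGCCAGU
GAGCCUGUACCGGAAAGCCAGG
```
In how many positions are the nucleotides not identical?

Comparing position by position, 5 positions differ: 2 (U/A), 8 (C/U), 9 (C/A), 15 (G/A), 22 (U/G).

5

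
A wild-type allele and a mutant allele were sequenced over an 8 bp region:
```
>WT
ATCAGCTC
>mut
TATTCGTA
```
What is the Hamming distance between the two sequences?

Comparing position by position, 7 bases differ: 1 (A/T), 2 (T/A), 3 (C/T), 4 (A/T), 5 (G/C), 6 (C/G), 8 (C/A).

7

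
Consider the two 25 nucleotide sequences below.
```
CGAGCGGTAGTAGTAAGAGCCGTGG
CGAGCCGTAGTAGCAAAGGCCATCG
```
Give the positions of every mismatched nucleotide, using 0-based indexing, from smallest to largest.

Scanning 0-based: 5: G/C; 13: T/C; 16: G/A; 17: A/G; 21: G/A; 23: G/C.

5, 13, 16, 17, 21, 23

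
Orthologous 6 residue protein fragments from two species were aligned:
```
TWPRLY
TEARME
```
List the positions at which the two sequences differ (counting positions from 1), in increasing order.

Scanning 1-based: 2: W/E; 3: P/A; 5: L/M; 6: Y/E.

2, 3, 5, 6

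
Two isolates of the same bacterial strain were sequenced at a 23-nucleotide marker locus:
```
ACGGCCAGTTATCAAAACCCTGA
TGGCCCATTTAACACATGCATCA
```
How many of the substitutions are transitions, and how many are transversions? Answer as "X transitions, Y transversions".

0 transitions, 10 transversions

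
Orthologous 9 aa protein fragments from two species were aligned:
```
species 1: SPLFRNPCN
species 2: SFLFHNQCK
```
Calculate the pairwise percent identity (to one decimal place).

4 positions differ (2, 5, 7, 9), so 5 of 9 match: 5/9 = 55.56%.

55.6%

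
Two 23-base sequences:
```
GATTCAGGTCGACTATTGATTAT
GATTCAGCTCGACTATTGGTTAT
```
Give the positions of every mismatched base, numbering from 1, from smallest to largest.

8, 19

Scanning 1-based: 8: G/C; 19: A/G.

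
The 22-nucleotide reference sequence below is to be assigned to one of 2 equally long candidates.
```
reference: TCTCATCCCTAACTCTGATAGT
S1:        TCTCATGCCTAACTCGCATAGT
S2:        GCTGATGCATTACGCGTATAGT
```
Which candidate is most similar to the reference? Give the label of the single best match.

S1 differs at 3 positions; S2 differs at 8 positions. The closest is S1.

S1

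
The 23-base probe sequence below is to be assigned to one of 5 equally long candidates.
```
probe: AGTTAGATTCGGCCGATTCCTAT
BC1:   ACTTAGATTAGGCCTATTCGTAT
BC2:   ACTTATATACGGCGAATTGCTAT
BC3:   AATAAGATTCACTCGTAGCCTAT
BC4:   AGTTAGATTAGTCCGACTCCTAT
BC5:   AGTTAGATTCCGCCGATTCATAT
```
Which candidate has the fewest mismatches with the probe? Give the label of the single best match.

BC5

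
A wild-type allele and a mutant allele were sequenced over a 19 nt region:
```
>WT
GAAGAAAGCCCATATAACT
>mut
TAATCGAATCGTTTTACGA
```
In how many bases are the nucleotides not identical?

12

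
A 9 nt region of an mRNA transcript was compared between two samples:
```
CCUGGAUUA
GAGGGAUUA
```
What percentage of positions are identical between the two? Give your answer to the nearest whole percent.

67%

Mismatches at positions 1, 2, 3 (1-based): 3 of 9.
Identical positions: 6/9 = 66.67% → 67%.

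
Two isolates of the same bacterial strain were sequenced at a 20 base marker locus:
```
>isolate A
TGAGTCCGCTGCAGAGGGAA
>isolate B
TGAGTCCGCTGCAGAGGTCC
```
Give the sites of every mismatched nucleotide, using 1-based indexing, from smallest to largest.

Differences at site 18 (G→T), site 19 (A→C), site 20 (A→C).

18, 19, 20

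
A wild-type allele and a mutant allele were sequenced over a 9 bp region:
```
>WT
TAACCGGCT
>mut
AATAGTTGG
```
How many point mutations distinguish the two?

8

The sequences differ at sites 1, 3, 4, 5, 6, 7, 8, 9 (1-based) — 8 in total.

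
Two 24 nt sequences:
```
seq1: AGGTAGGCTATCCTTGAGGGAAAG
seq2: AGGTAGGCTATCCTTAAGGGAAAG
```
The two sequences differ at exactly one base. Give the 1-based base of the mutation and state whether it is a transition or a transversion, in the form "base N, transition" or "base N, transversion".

base 16, transition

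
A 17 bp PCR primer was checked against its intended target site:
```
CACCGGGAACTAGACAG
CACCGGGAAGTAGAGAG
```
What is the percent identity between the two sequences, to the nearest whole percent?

Mismatches at positions 10, 15 (1-based): 2 of 17.
Identical positions: 15/17 = 88.24% → 88%.

88%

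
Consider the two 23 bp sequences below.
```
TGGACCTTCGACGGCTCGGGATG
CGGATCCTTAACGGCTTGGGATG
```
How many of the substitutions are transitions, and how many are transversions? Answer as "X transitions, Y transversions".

Mismatches (1-based):
site 1: T→C (pyrimidine→pyrimidine, transition)
site 5: C→T (pyrimidine→pyrimidine, transition)
site 7: T→C (pyrimidine→pyrimidine, transition)
site 9: C→T (pyrimidine→pyrimidine, transition)
site 10: G→A (purine→purine, transition)
site 17: C→T (pyrimidine→pyrimidine, transition)

6 transitions, 0 transversions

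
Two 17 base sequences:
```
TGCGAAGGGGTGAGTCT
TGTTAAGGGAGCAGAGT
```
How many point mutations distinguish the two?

7

Comparing position by position, 7 bases differ: 3 (C/T), 4 (G/T), 10 (G/A), 11 (T/G), 12 (G/C), 15 (T/A), 16 (C/G).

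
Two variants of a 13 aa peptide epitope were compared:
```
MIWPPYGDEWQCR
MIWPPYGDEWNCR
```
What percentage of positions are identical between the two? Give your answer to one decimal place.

Mismatch at position 11 (1-based): 1 of 13.
Identical positions: 12/13 = 92.31% → 92.3%.

92.3%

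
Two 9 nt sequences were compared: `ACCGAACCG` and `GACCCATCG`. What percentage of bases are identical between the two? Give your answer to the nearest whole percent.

44%

Mismatches at positions 1, 2, 4, 5, 7 (1-based): 5 of 9.
Identical positions: 4/9 = 44.44% → 44%.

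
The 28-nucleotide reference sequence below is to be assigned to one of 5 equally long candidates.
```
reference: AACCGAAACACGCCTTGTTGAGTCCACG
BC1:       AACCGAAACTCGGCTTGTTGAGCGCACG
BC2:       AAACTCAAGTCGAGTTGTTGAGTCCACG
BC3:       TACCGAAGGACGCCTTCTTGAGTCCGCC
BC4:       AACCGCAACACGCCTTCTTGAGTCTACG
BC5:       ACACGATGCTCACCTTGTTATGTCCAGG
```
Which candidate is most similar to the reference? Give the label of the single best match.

BC1 differs at 4 sites; BC2 differs at 7 sites; BC3 differs at 6 sites; BC4 differs at 3 sites; BC5 differs at 9 sites. The closest is BC4.

BC4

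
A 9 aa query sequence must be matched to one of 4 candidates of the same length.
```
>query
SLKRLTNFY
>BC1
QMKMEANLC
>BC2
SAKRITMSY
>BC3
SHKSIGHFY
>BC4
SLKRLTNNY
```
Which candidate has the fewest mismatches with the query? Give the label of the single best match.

BC4

Hamming distances to query — BC1: 7; BC2: 4; BC3: 5; BC4: 1.
Smallest is BC4 with 1 mismatch.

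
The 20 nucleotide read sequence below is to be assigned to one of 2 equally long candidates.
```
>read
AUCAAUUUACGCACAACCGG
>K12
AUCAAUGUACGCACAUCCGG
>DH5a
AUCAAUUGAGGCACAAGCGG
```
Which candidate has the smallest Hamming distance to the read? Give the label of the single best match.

K12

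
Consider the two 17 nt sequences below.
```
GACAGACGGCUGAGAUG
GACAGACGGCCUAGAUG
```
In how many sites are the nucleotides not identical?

Mismatches (1-based): site 11: U→C; site 12: G→U.

2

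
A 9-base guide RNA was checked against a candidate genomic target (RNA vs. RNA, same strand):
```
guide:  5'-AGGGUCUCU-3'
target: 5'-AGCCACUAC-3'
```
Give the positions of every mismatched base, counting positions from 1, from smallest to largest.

Scanning 1-based: 3: G/C; 4: G/C; 5: U/A; 8: C/A; 9: U/C.

3, 4, 5, 8, 9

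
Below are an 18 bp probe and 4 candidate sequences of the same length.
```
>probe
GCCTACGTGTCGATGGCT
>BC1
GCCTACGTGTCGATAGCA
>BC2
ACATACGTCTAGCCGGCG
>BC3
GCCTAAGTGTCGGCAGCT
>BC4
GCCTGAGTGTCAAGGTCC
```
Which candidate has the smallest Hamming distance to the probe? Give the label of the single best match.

BC1

BC1 differs at 2 positions; BC2 differs at 7 positions; BC3 differs at 4 positions; BC4 differs at 6 positions. The closest is BC1.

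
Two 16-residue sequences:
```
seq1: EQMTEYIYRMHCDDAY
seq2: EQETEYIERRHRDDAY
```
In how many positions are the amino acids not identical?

4

Comparing position by position, 4 positions differ: 3 (M/E), 8 (Y/E), 10 (M/R), 12 (C/R).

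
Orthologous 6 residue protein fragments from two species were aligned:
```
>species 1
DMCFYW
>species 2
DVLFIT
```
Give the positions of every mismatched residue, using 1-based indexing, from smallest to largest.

2, 3, 5, 6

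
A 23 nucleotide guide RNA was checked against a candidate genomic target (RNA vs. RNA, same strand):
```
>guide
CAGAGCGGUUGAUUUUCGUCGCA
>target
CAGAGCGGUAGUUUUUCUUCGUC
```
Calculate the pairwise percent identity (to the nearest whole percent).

5 positions differ (10, 12, 18, 22, 23), so 18 of 23 match: 18/23 = 78.26%.

78%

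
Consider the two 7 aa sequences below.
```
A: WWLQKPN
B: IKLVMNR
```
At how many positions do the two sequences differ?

The sequences differ at positions 1, 2, 4, 5, 6, 7 (1-based) — 6 in total.

6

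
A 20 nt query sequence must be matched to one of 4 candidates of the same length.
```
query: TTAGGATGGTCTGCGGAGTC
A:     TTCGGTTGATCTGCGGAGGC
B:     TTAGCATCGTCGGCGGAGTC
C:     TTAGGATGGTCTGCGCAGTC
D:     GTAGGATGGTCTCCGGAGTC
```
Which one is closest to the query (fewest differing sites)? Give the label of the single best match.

C

Hamming distances to query — A: 4; B: 3; C: 1; D: 2.
Smallest is C with 1 mismatch.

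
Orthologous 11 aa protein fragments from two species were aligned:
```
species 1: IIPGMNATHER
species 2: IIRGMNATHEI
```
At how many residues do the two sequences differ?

2

Mismatches (1-based): residue 3: P→R; residue 11: R→I.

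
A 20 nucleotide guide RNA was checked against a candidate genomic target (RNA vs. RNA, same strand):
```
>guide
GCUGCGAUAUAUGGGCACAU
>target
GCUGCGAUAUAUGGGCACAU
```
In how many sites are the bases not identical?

No positions differ; the sequences are identical.

0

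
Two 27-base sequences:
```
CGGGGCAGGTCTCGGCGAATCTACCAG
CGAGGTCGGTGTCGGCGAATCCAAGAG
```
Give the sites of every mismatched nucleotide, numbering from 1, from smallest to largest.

Scanning 1-based: 3: G/A; 6: C/T; 7: A/C; 11: C/G; 22: T/C; 24: C/A; 25: C/G.

3, 6, 7, 11, 22, 24, 25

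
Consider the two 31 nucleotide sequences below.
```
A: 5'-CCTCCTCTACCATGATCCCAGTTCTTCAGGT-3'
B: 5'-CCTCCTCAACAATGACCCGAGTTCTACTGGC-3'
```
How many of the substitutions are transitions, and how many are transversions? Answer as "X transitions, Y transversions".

Transitions (purine↔purine or pyrimidine↔pyrimidine): 16 T→C, 31 T→C.
Transversions (purine↔pyrimidine): 8 T→A, 11 C→A, 19 C→G, 26 T→A, 28 A→T.

2 transitions, 5 transversions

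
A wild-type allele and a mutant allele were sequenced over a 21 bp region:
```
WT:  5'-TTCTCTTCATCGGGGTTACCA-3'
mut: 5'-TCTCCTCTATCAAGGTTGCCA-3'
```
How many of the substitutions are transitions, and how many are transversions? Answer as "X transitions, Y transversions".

8 transitions, 0 transversions

Mismatches (1-based):
site 2: T→C (pyrimidine→pyrimidine, transition)
site 3: C→T (pyrimidine→pyrimidine, transition)
site 4: T→C (pyrimidine→pyrimidine, transition)
site 7: T→C (pyrimidine→pyrimidine, transition)
site 8: C→T (pyrimidine→pyrimidine, transition)
site 12: G→A (purine→purine, transition)
site 13: G→A (purine→purine, transition)
site 18: A→G (purine→purine, transition)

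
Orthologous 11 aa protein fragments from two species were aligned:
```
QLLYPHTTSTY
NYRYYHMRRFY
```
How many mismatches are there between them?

8

Comparing position by position, 8 residues differ: 1 (Q/N), 2 (L/Y), 3 (L/R), 5 (P/Y), 7 (T/M), 8 (T/R), 9 (S/R), 10 (T/F).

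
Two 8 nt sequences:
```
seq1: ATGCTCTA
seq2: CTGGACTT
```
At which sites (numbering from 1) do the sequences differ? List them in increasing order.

1, 4, 5, 8

Differences at site 1 (A→C), site 4 (C→G), site 5 (T→A), site 8 (A→T).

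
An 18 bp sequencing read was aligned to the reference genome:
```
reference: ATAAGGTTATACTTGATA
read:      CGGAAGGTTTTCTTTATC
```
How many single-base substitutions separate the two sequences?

The sequences differ at positions 1, 2, 3, 5, 7, 9, 11, 15, 18 (1-based) — 9 in total.

9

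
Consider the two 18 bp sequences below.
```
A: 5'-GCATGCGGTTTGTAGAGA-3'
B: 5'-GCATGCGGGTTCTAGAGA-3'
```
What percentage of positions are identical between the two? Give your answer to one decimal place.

Mismatches at positions 9, 12 (1-based): 2 of 18.
Identical positions: 16/18 = 88.89% → 88.9%.

88.9%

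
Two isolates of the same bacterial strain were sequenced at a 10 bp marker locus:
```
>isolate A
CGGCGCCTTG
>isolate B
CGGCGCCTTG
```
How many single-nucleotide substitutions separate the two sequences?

No positions differ; the sequences are identical.

0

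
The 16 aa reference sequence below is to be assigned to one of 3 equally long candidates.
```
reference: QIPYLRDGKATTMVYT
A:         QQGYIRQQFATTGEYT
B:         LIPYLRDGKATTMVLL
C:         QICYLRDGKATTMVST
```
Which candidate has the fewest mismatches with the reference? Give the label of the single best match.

Hamming distances to reference — A: 8; B: 3; C: 2.
Smallest is C with 2 mismatches.

C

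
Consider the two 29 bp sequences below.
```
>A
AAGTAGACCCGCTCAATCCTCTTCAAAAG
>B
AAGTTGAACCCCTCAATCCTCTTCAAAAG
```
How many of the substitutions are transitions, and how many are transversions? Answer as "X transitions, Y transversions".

0 transitions, 3 transversions

Mismatches (1-based):
position 5: A→T (purine→pyrimidine, transversion)
position 8: C→A (pyrimidine→purine, transversion)
position 11: G→C (purine→pyrimidine, transversion)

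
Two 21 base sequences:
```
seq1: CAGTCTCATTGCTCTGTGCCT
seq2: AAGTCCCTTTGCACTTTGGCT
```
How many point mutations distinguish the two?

Mismatches (1-based): base 1: C→A; base 6: T→C; base 8: A→T; base 13: T→A; base 16: G→T; base 19: C→G.

6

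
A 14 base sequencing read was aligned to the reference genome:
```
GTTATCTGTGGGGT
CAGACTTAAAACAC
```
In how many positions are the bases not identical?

Comparing position by position, 12 positions differ: 1 (G/C), 2 (T/A), 3 (T/G), 5 (T/C), 6 (C/T), 8 (G/A), 9 (T/A), 10 (G/A), 11 (G/A), 12 (G/C), 13 (G/A), 14 (T/C).

12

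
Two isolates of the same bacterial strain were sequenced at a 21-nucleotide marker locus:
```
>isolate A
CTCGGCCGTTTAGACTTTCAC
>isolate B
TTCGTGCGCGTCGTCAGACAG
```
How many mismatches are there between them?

The sequences differ at sites 1, 5, 6, 9, 10, 12, 14, 16, 17, 18, 21 (1-based) — 11 in total.

11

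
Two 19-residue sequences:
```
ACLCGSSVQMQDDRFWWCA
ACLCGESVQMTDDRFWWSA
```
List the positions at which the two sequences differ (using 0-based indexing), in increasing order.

5, 10, 17

Scanning 0-based: 5: S/E; 10: Q/T; 17: C/S.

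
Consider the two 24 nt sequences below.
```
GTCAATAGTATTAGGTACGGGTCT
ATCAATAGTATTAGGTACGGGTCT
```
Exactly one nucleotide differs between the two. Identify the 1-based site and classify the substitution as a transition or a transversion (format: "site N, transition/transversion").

site 1, transition

Site 1 changes G→A. G is a purine and A is a purine, so this is a transition.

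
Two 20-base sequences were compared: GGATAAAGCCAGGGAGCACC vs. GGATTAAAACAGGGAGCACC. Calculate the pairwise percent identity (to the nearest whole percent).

85%

Mismatches at positions 5, 8, 9 (1-based): 3 of 20.
Identical positions: 17/20 = 85% → 85%.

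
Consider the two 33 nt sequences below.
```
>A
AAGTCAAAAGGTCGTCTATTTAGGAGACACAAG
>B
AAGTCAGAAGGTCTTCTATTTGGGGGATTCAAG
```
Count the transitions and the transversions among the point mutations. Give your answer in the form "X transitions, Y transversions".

4 transitions, 2 transversions

Mismatches (1-based):
site 7: A→G (purine→purine, transition)
site 14: G→T (purine→pyrimidine, transversion)
site 22: A→G (purine→purine, transition)
site 25: A→G (purine→purine, transition)
site 28: C→T (pyrimidine→pyrimidine, transition)
site 29: A→T (purine→pyrimidine, transversion)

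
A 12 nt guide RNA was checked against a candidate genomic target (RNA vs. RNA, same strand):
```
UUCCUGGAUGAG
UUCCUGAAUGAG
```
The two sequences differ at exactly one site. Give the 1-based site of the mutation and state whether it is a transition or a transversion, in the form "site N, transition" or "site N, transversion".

The sequences differ only at site 7: G→A (purine→purine), a transition.

site 7, transition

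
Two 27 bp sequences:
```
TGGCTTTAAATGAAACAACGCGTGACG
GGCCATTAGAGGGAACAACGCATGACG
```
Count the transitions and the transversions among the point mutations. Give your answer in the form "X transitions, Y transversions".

Mismatches (1-based):
position 1: T→G (pyrimidine→purine, transversion)
position 3: G→C (purine→pyrimidine, transversion)
position 5: T→A (pyrimidine→purine, transversion)
position 9: A→G (purine→purine, transition)
position 11: T→G (pyrimidine→purine, transversion)
position 13: A→G (purine→purine, transition)
position 22: G→A (purine→purine, transition)

3 transitions, 4 transversions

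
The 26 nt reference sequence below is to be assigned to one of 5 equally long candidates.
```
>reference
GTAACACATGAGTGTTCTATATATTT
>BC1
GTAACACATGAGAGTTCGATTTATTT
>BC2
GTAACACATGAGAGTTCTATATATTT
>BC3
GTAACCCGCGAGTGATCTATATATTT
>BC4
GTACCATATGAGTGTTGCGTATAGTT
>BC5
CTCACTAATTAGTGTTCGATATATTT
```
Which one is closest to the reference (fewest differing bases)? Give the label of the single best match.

BC2

Hamming distances to reference — BC1: 3; BC2: 1; BC3: 4; BC4: 6; BC5: 6.
Smallest is BC2 with 1 mismatch.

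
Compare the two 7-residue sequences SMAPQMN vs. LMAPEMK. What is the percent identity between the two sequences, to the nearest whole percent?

3 positions differ (1, 5, 7), so 4 of 7 match: 4/7 = 57.14%.

57%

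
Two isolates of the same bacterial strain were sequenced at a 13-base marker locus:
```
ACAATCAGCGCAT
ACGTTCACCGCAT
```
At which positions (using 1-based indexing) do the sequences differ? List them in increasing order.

3, 4, 8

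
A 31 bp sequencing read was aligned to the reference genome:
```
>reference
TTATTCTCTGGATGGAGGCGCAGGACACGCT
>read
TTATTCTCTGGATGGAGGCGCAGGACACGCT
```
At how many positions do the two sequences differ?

The two sequences are identical at every position.

0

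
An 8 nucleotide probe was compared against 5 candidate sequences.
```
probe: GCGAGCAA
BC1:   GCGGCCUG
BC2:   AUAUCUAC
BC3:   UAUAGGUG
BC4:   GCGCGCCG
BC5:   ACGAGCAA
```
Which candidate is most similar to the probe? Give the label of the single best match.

Hamming distances to probe — BC1: 4; BC2: 7; BC3: 6; BC4: 3; BC5: 1.
Smallest is BC5 with 1 mismatch.

BC5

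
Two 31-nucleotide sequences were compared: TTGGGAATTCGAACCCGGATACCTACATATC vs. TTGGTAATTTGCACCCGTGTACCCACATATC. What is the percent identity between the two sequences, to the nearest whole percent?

81%

6 positions differ (5, 10, 12, 18, 19, 24), so 25 of 31 match: 25/31 = 80.65%.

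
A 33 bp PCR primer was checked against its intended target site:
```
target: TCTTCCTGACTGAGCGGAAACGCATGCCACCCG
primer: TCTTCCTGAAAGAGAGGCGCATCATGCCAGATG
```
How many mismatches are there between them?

Comparing position by position, 11 bases differ: 10 (C/A), 11 (T/A), 15 (C/A), 18 (A/C), 19 (A/G), 20 (A/C), 21 (C/A), 22 (G/T), 30 (C/G), 31 (C/A), 32 (C/T).

11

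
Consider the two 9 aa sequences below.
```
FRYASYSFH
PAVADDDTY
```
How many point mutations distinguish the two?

The sequences differ at positions 1, 2, 3, 5, 6, 7, 8, 9 (1-based) — 8 in total.

8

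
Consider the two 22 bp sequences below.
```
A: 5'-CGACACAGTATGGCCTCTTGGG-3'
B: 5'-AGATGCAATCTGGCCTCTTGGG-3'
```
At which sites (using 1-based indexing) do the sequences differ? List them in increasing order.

Scanning 1-based: 1: C/A; 4: C/T; 5: A/G; 8: G/A; 10: A/C.

1, 4, 5, 8, 10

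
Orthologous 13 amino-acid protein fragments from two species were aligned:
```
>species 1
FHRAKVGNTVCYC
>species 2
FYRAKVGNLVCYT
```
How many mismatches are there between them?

3

Comparing position by position, 3 positions differ: 2 (H/Y), 9 (T/L), 13 (C/T).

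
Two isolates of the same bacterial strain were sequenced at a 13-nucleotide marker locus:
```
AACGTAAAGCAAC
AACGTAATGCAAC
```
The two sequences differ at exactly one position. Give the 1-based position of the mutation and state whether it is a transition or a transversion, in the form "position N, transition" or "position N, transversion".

Position 8 changes A→T. A is a purine and T is a pyrimidine, so this is a transversion.

position 8, transversion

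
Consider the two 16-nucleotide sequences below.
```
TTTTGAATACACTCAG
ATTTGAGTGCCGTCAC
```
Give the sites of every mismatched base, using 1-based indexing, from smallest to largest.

Scanning 1-based: 1: T/A; 7: A/G; 9: A/G; 11: A/C; 12: C/G; 16: G/C.

1, 7, 9, 11, 12, 16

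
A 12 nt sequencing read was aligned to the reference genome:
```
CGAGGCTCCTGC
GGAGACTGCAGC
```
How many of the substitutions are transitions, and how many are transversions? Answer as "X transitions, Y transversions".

Mismatches (1-based):
site 1: C→G (pyrimidine→purine, transversion)
site 5: G→A (purine→purine, transition)
site 8: C→G (pyrimidine→purine, transversion)
site 10: T→A (pyrimidine→purine, transversion)

1 transition, 3 transversions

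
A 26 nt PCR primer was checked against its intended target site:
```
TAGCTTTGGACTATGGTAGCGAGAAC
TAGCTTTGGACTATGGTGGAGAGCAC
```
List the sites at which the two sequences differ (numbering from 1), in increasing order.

18, 20, 24

Scanning 1-based: 18: A/G; 20: C/A; 24: A/C.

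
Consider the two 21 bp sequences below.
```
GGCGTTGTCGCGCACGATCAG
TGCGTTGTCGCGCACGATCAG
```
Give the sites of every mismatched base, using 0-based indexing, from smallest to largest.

0

Differences at site 0 (G→T).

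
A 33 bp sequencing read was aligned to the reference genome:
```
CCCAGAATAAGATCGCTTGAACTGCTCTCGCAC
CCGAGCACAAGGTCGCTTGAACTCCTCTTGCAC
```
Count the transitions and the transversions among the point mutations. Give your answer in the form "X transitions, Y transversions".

Mismatches (1-based):
position 3: C→G (pyrimidine→purine, transversion)
position 6: A→C (purine→pyrimidine, transversion)
position 8: T→C (pyrimidine→pyrimidine, transition)
position 12: A→G (purine→purine, transition)
position 24: G→C (purine→pyrimidine, transversion)
position 29: C→T (pyrimidine→pyrimidine, transition)

3 transitions, 3 transversions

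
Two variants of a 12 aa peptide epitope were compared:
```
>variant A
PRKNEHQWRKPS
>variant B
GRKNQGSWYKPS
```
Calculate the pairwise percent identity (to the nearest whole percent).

5 positions differ (1, 5, 6, 7, 9), so 7 of 12 match: 7/12 = 58.33%.

58%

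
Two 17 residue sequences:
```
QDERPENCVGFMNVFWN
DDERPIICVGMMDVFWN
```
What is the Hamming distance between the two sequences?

The sequences differ at residues 1, 6, 7, 11, 13 (1-based) — 5 in total.

5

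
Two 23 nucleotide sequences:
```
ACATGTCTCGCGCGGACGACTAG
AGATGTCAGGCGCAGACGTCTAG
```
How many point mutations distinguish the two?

5

Comparing position by position, 5 bases differ: 2 (C/G), 8 (T/A), 9 (C/G), 14 (G/A), 19 (A/T).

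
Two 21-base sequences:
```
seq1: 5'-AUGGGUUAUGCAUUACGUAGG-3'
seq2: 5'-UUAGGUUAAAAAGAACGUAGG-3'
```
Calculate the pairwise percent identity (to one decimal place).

66.7%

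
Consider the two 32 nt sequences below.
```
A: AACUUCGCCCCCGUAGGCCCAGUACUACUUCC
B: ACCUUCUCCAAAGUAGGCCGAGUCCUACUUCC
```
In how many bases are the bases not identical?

Mismatches (1-based): base 2: A→C; base 7: G→U; base 10: C→A; base 11: C→A; base 12: C→A; base 20: C→G; base 24: A→C.

7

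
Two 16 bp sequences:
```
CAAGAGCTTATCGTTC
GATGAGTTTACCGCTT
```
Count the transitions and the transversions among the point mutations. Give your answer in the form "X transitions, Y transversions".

Transitions (purine↔purine or pyrimidine↔pyrimidine): 7 C→T, 11 T→C, 14 T→C, 16 C→T.
Transversions (purine↔pyrimidine): 1 C→G, 3 A→T.

4 transitions, 2 transversions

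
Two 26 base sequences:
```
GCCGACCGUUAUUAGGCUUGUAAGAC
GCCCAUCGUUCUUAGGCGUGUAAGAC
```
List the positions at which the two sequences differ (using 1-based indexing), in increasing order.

4, 6, 11, 18

Differences at position 4 (G→C), position 6 (C→U), position 11 (A→C), position 18 (U→G).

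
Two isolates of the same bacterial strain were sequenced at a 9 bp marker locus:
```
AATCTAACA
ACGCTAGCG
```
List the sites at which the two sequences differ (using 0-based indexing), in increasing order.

1, 2, 6, 8

Scanning 0-based: 1: A/C; 2: T/G; 6: A/G; 8: A/G.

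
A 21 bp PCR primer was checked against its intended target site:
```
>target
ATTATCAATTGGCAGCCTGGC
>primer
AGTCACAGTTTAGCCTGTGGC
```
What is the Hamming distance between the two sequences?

The sequences differ at bases 2, 4, 5, 8, 11, 12, 13, 14, 15, 16, 17 (1-based) — 11 in total.

11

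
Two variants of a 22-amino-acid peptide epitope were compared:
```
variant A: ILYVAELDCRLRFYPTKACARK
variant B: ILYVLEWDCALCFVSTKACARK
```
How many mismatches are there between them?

6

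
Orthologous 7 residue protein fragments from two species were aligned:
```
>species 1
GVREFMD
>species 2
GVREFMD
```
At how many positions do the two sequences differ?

0

The two sequences are identical at every position.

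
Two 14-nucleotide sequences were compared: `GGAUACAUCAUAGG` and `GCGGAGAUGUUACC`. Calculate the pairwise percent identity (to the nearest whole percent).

Mismatches at positions 2, 3, 4, 6, 9, 10, 13, 14 (1-based): 8 of 14.
Identical positions: 6/14 = 42.86% → 43%.

43%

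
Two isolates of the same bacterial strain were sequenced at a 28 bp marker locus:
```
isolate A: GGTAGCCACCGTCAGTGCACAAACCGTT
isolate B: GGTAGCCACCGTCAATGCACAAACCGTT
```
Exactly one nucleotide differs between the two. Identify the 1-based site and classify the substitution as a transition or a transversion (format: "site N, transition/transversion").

site 15, transition

Site 15 changes G→A. G is a purine and A is a purine, so this is a transition.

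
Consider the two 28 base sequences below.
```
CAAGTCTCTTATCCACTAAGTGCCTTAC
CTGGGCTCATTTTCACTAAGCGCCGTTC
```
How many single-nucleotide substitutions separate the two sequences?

Comparing position by position, 9 positions differ: 2 (A/T), 3 (A/G), 5 (T/G), 9 (T/A), 11 (A/T), 13 (C/T), 21 (T/C), 25 (T/G), 27 (A/T).

9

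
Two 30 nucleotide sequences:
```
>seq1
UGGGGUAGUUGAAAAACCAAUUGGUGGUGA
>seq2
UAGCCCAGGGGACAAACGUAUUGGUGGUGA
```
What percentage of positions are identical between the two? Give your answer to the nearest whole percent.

Mismatches at positions 2, 4, 5, 6, 9, 10, 13, 18, 19 (1-based): 9 of 30.
Identical positions: 21/30 = 70% → 70%.

70%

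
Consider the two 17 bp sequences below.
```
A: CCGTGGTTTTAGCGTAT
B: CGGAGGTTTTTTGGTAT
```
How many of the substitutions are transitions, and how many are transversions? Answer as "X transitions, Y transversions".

0 transitions, 5 transversions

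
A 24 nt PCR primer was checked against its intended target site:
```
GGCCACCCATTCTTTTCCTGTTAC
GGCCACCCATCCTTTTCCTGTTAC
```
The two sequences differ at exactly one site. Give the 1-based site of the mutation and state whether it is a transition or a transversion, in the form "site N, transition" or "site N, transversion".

site 11, transition

Site 11 changes T→C. T is a pyrimidine and C is a pyrimidine, so this is a transition.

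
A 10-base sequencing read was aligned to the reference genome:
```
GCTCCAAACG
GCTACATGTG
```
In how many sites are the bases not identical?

4

Comparing position by position, 4 sites differ: 4 (C/A), 7 (A/T), 8 (A/G), 9 (C/T).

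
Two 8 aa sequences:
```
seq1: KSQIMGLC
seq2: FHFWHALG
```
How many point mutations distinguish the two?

7

The sequences differ at positions 1, 2, 3, 4, 5, 6, 8 (1-based) — 7 in total.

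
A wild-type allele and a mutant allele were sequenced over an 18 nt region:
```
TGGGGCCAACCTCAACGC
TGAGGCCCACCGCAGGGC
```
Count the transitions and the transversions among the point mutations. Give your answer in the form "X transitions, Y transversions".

2 transitions, 3 transversions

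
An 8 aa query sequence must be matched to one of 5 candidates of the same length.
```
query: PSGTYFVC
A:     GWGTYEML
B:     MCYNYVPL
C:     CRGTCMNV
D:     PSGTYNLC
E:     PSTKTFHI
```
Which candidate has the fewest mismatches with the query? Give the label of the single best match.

Hamming distances to query — A: 5; B: 7; C: 6; D: 2; E: 5.
Smallest is D with 2 mismatches.

D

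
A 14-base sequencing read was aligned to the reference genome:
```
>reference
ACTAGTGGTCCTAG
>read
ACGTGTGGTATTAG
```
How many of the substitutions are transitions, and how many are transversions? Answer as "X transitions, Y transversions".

Transitions (purine↔purine or pyrimidine↔pyrimidine): 11 C→T.
Transversions (purine↔pyrimidine): 3 T→G, 4 A→T, 10 C→A.

1 transition, 3 transversions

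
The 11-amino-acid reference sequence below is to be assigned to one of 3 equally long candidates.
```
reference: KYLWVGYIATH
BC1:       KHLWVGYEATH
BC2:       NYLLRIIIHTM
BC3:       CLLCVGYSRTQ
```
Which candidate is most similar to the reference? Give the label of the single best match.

BC1 differs at 2 residues; BC2 differs at 7 residues; BC3 differs at 6 residues. The closest is BC1.

BC1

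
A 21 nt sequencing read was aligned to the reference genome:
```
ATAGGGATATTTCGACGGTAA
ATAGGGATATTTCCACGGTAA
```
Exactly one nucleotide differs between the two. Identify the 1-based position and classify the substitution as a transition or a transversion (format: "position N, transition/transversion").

The sequences differ only at position 14: G→C (purine→pyrimidine), a transversion.

position 14, transversion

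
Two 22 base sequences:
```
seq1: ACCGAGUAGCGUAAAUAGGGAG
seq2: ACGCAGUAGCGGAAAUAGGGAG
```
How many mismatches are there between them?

Mismatches (1-based): position 3: C→G; position 4: G→C; position 12: U→G.

3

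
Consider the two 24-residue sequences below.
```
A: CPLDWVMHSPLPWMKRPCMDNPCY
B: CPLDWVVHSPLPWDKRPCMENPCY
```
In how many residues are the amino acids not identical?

3

Mismatches (1-based): residue 7: M→V; residue 14: M→D; residue 20: D→E.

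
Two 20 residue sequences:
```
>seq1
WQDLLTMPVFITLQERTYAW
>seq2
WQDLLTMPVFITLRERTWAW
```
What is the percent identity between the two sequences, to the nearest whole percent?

2 positions differ (14, 18), so 18 of 20 match: 18/20 = 90%.

90%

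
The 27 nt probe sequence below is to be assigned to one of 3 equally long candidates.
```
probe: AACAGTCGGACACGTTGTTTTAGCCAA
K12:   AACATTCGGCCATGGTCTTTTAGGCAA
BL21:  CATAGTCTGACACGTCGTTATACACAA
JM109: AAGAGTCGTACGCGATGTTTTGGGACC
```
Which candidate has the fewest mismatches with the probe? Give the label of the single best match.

K12

K12 differs at 6 bases; BL21 differs at 7 bases; JM109 differs at 9 bases. The closest is K12.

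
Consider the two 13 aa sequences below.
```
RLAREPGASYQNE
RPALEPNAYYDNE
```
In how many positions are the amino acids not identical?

5

The sequences differ at positions 2, 4, 7, 9, 11 (1-based) — 5 in total.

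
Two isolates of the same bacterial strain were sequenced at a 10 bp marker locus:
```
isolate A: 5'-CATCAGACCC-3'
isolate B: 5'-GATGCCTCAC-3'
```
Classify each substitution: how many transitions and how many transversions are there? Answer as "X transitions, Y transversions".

Mismatches (1-based):
site 1: C→G (pyrimidine→purine, transversion)
site 4: C→G (pyrimidine→purine, transversion)
site 5: A→C (purine→pyrimidine, transversion)
site 6: G→C (purine→pyrimidine, transversion)
site 7: A→T (purine→pyrimidine, transversion)
site 9: C→A (pyrimidine→purine, transversion)

0 transitions, 6 transversions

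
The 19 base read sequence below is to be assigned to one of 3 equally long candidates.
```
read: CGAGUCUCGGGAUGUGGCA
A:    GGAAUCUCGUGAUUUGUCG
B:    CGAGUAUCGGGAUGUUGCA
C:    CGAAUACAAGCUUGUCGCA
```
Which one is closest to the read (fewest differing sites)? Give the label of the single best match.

Hamming distances to read — A: 6; B: 2; C: 8.
Smallest is B with 2 mismatches.

B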